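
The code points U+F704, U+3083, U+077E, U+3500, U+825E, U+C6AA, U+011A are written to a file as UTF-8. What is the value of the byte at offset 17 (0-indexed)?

0xC4

U+F704 → 3-byte form EF 9C 84 at offsets 0–2.
U+3083 → 3-byte form E3 82 83 at offsets 3–5.
U+077E → 2-byte form DD BE at offsets 6–7.
U+3500 → 3-byte form E3 94 80 at offsets 8–10.
U+825E → 3-byte form E8 89 9E at offsets 11–13.
U+C6AA → 3-byte form EC 9A AA at offsets 14–16.
U+011A → 2-byte form C4 9A at offsets 17–18.
Offset 17 falls in char 7's range; it's byte 1 of C4 9A = 0xC4.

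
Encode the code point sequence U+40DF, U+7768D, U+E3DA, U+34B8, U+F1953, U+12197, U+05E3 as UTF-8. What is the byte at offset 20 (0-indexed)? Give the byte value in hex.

0x97

U+40DF → 3-byte form E4 83 9F at offsets 0–2.
U+7768D → 4-byte form F1 B7 9A 8D at offsets 3–6.
U+E3DA → 3-byte form EE 8F 9A at offsets 7–9.
U+34B8 → 3-byte form E3 92 B8 at offsets 10–12.
U+F1953 → 4-byte form F3 B1 A5 93 at offsets 13–16.
U+12197 → 4-byte form F0 92 86 97 at offsets 17–20.
Offset 20 falls in char 6's range; it's byte 4 of F0 92 86 97 = 0x97.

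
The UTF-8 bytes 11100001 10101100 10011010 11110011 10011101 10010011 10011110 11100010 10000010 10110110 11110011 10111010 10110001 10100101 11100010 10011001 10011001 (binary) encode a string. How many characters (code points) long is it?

Byte at offset 0: 0xE1 = 11100001 → 3-byte char (#1). Advance 3.
Byte at offset 3: 0xF3 = 11110011 → 4-byte char (#2). Advance 4.
Byte at offset 7: 0xE2 = 11100010 → 3-byte char (#3). Advance 3.
Byte at offset 10: 0xF3 = 11110011 → 4-byte char (#4). Advance 4.
Byte at offset 14: 0xE2 = 11100010 → 3-byte char (#5). Advance 3.
Reached end at offset 17 after 5 code points.

5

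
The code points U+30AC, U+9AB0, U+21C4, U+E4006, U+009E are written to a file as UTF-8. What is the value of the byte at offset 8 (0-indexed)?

0x84

U+30AC → 3-byte form E3 82 AC at offsets 0–2.
U+9AB0 → 3-byte form E9 AA B0 at offsets 3–5.
U+21C4 → 3-byte form E2 87 84 at offsets 6–8.
Offset 8 falls in char 3's range; it's byte 3 of E2 87 84 = 0x84.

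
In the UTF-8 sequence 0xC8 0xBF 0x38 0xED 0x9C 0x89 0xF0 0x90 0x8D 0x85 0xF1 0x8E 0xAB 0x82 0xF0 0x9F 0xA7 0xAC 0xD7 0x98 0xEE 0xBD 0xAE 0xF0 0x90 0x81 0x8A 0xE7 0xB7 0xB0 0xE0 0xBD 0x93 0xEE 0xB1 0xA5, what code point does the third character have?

U+D709

Offset 0: leading byte 0xC8 = 11001000 → 2-byte char #1 = C8 BF.
Offset 2: leading byte 0x38 = 00111000 → 1-byte char #2 = 38.
Offset 3: leading byte 0xED = 11101101 → 3-byte char #3 = ED 9C 89.
Leading byte 0xED = 11101101 matches 1110xxxx → 3-byte sequence.
Byte 1: 0xED = 11101101, payload 1101 (4 bits).
Byte 2: 0x9C = 10011100 (10xxxxxx ✓), payload 011100.
Byte 3: 0x89 = 10001001 (10xxxxxx ✓), payload 001001.
Concatenate: 1101011100001001 = 0xD709 (16 bits → U+D709).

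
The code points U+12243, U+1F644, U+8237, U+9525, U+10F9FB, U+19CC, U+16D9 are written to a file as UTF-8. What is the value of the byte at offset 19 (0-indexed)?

U+12243 → 4-byte form F0 92 89 83 at offsets 0–3.
U+1F644 → 4-byte form F0 9F 99 84 at offsets 4–7.
U+8237 → 3-byte form E8 88 B7 at offsets 8–10.
U+9525 → 3-byte form E9 94 A5 at offsets 11–13.
U+10F9FB → 4-byte form F4 8F A7 BB at offsets 14–17.
U+19CC → 3-byte form E1 A7 8C at offsets 18–20.
Offset 19 falls in char 6's range; it's byte 2 of E1 A7 8C = 0xA7.

0xA7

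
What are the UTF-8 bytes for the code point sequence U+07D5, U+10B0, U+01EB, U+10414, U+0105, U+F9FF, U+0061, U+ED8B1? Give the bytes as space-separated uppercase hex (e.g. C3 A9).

U+07D5: 2-byte form → DF 95.
U+10B0: 3-byte form → E1 82 B0.
U+01EB: 2-byte form → C7 AB.
U+10414: 4-byte form → F0 90 90 94.
U+0105: 2-byte form → C4 85.
U+F9FF: 3-byte form → EF A7 BF.
U+0061: 1-byte form → 61.
U+ED8B1: 4-byte form → F3 AD A2 B1.
Concatenated (21 bytes): DF 95 E1 82 B0 C7 AB F0 90 90 94 C4 85 EF A7 BF 61 F3 AD A2 B1.

DF 95 E1 82 B0 C7 AB F0 90 90 94 C4 85 EF A7 BF 61 F3 AD A2 B1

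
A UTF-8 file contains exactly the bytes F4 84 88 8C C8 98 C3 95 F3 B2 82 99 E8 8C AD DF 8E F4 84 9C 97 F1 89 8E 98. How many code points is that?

Byte at offset 0: 0xF4 = 11110100 → 4-byte char (#1). Advance 4.
Byte at offset 4: 0xC8 = 11001000 → 2-byte char (#2). Advance 2.
Byte at offset 6: 0xC3 = 11000011 → 2-byte char (#3). Advance 2.
Byte at offset 8: 0xF3 = 11110011 → 4-byte char (#4). Advance 4.
Byte at offset 12: 0xE8 = 11101000 → 3-byte char (#5). Advance 3.
Byte at offset 15: 0xDF = 11011111 → 2-byte char (#6). Advance 2.
Byte at offset 17: 0xF4 = 11110100 → 4-byte char (#7). Advance 4.
Byte at offset 21: 0xF1 = 11110001 → 4-byte char (#8). Advance 4.
Reached end at offset 25 after 8 code points.

8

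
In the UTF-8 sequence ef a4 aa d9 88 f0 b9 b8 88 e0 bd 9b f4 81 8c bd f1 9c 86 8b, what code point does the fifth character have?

Offset 0: leading byte 0xEF = 11101111 → 3-byte char #1 = EF A4 AA.
Offset 3: leading byte 0xD9 = 11011001 → 2-byte char #2 = D9 88.
Offset 5: leading byte 0xF0 = 11110000 → 4-byte char #3 = F0 B9 B8 88.
Offset 9: leading byte 0xE0 = 11100000 → 3-byte char #4 = E0 BD 9B.
Offset 12: leading byte 0xF4 = 11110100 → 4-byte char #5 = F4 81 8C BD.
Leading byte 0xF4 = 11110100 matches 11110xxx → 4-byte sequence.
Byte 1: 0xF4 = 11110100, payload 100 (3 bits).
Byte 2: 0x81 = 10000001 (10xxxxxx ✓), payload 000001.
Byte 3: 0x8C = 10001100 (10xxxxxx ✓), payload 001100.
Byte 4: 0xBD = 10111101 (10xxxxxx ✓), payload 111101.
Concatenate: 100000001001100111101 = 0x10133D (21 bits → U+10133D).

U+10133D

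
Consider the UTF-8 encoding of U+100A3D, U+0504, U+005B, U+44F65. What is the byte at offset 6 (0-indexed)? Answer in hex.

U+100A3D → 4-byte form F4 80 A8 BD at offsets 0–3.
U+0504 → 2-byte form D4 84 at offsets 4–5.
U+005B → 1-byte form 5B at offsets 6–6.
Offset 6 falls in char 3's range; it's byte 1 of 5B = 0x5B.

0x5B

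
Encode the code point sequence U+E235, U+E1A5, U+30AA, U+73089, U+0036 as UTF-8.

U+E235: 3-byte form → EE 88 B5.
U+E1A5: 3-byte form → EE 86 A5.
U+30AA: 3-byte form → E3 82 AA.
U+73089: 4-byte form → F1 B3 82 89.
U+0036: 1-byte form → 36.
Concatenated (14 bytes): EE 88 B5 EE 86 A5 E3 82 AA F1 B3 82 89 36.

EE 88 B5 EE 86 A5 E3 82 AA F1 B3 82 89 36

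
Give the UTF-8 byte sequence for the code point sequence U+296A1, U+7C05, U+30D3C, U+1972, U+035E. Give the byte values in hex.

F0 A9 9A A1 E7 B0 85 F0 B0 B4 BC E1 A5 B2 CD 9E

U+296A1: 4-byte form → F0 A9 9A A1.
U+7C05: 3-byte form → E7 B0 85.
U+30D3C: 4-byte form → F0 B0 B4 BC.
U+1972: 3-byte form → E1 A5 B2.
U+035E: 2-byte form → CD 9E.
Concatenated (16 bytes): F0 A9 9A A1 E7 B0 85 F0 B0 B4 BC E1 A5 B2 CD 9E.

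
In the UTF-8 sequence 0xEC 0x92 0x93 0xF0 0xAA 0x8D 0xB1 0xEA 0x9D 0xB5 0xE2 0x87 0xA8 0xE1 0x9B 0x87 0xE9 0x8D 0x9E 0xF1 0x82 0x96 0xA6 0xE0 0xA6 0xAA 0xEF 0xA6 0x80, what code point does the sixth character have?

U+935E

Offset 0: leading byte 0xEC = 11101100 → 3-byte char #1 = EC 92 93.
Offset 3: leading byte 0xF0 = 11110000 → 4-byte char #2 = F0 AA 8D B1.
Offset 7: leading byte 0xEA = 11101010 → 3-byte char #3 = EA 9D B5.
Offset 10: leading byte 0xE2 = 11100010 → 3-byte char #4 = E2 87 A8.
Offset 13: leading byte 0xE1 = 11100001 → 3-byte char #5 = E1 9B 87.
Offset 16: leading byte 0xE9 = 11101001 → 3-byte char #6 = E9 8D 9E.
Leading byte 0xE9 = 11101001 matches 1110xxxx → 3-byte sequence.
Byte 1: 0xE9 = 11101001, payload 1001 (4 bits).
Byte 2: 0x8D = 10001101 (10xxxxxx ✓), payload 001101.
Byte 3: 0x9E = 10011110 (10xxxxxx ✓), payload 011110.
Concatenate: 1001001101011110 = 0x935E (16 bits → U+935E).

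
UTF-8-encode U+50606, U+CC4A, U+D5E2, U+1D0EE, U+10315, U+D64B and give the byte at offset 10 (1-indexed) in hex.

0xA2

1-indexed offset 10 is 0-indexed offset 9.
U+50606 → 4-byte form F1 90 98 86 at offsets 0–3.
U+CC4A → 3-byte form EC B1 8A at offsets 4–6.
U+D5E2 → 3-byte form ED 97 A2 at offsets 7–9.
Offset 9 falls in char 3's range; it's byte 3 of ED 97 A2 = 0xA2.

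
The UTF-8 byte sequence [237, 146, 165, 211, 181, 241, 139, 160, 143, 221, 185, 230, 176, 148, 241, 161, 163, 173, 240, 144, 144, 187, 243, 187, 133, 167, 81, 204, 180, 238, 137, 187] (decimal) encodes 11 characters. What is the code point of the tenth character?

Offset 0: leading byte 0xED = 11101101 → 3-byte char #1 = ED 92 A5.
Offset 3: leading byte 0xD3 = 11010011 → 2-byte char #2 = D3 B5.
Offset 5: leading byte 0xF1 = 11110001 → 4-byte char #3 = F1 8B A0 8F.
Offset 9: leading byte 0xDD = 11011101 → 2-byte char #4 = DD B9.
Offset 11: leading byte 0xE6 = 11100110 → 3-byte char #5 = E6 B0 94.
Offset 14: leading byte 0xF1 = 11110001 → 4-byte char #6 = F1 A1 A3 AD.
Offset 18: leading byte 0xF0 = 11110000 → 4-byte char #7 = F0 90 90 BB.
Offset 22: leading byte 0xF3 = 11110011 → 4-byte char #8 = F3 BB 85 A7.
Offset 26: leading byte 0x51 = 01010001 → 1-byte char #9 = 51.
Offset 27: leading byte 0xCC = 11001100 → 2-byte char #10 = CC B4.
Leading byte 0xCC = 11001100 matches 110xxxxx → 2-byte sequence.
Byte 1: 0xCC = 11001100, payload 01100 (5 bits).
Byte 2: 0xB4 = 10110100 (10xxxxxx ✓), payload 110100.
Concatenate: 01100110100 = 0x334 (11 bits → U+0334).

U+0334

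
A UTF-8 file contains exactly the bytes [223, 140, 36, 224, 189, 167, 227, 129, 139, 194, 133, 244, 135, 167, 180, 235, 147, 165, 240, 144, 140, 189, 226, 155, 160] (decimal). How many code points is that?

9

Byte at offset 0: 0xDF = 11011111 → 2-byte char (#1). Advance 2.
Byte at offset 2: 0x24 = 00100100 → 1-byte char (#2). Advance 1.
Byte at offset 3: 0xE0 = 11100000 → 3-byte char (#3). Advance 3.
Byte at offset 6: 0xE3 = 11100011 → 3-byte char (#4). Advance 3.
Byte at offset 9: 0xC2 = 11000010 → 2-byte char (#5). Advance 2.
Byte at offset 11: 0xF4 = 11110100 → 4-byte char (#6). Advance 4.
Byte at offset 15: 0xEB = 11101011 → 3-byte char (#7). Advance 3.
Byte at offset 18: 0xF0 = 11110000 → 4-byte char (#8). Advance 4.
Byte at offset 22: 0xE2 = 11100010 → 3-byte char (#9). Advance 3.
Reached end at offset 25 after 9 code points.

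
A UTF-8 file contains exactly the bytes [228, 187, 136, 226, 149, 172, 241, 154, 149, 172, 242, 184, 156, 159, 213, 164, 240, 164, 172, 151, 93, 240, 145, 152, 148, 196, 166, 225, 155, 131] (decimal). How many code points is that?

Byte at offset 0: 0xE4 = 11100100 → 3-byte char (#1). Advance 3.
Byte at offset 3: 0xE2 = 11100010 → 3-byte char (#2). Advance 3.
Byte at offset 6: 0xF1 = 11110001 → 4-byte char (#3). Advance 4.
Byte at offset 10: 0xF2 = 11110010 → 4-byte char (#4). Advance 4.
Byte at offset 14: 0xD5 = 11010101 → 2-byte char (#5). Advance 2.
Byte at offset 16: 0xF0 = 11110000 → 4-byte char (#6). Advance 4.
Byte at offset 20: 0x5D = 01011101 → 1-byte char (#7). Advance 1.
Byte at offset 21: 0xF0 = 11110000 → 4-byte char (#8). Advance 4.
Byte at offset 25: 0xC4 = 11000100 → 2-byte char (#9). Advance 2.
Byte at offset 27: 0xE1 = 11100001 → 3-byte char (#10). Advance 3.
Reached end at offset 30 after 10 code points.

10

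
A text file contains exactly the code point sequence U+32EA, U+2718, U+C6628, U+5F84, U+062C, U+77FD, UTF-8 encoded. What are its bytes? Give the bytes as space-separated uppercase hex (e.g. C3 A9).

E3 8B AA E2 9C 98 F3 86 98 A8 E5 BE 84 D8 AC E7 9F BD

U+32EA: 3-byte form → E3 8B AA.
U+2718: 3-byte form → E2 9C 98.
U+C6628: 4-byte form → F3 86 98 A8.
U+5F84: 3-byte form → E5 BE 84.
U+062C: 2-byte form → D8 AC.
U+77FD: 3-byte form → E7 9F BD.
Concatenated (18 bytes): E3 8B AA E2 9C 98 F3 86 98 A8 E5 BE 84 D8 AC E7 9F BD.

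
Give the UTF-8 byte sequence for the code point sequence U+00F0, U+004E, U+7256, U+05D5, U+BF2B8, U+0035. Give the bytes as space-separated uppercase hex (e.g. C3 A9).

U+00F0: 2-byte form → C3 B0.
U+004E: 1-byte form → 4E.
U+7256: 3-byte form → E7 89 96.
U+05D5: 2-byte form → D7 95.
U+BF2B8: 4-byte form → F2 BF 8A B8.
U+0035: 1-byte form → 35.
Concatenated (13 bytes): C3 B0 4E E7 89 96 D7 95 F2 BF 8A B8 35.

C3 B0 4E E7 89 96 D7 95 F2 BF 8A B8 35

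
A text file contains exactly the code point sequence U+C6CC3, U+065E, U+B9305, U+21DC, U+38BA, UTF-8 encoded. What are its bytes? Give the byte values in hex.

U+C6CC3: 4-byte form → F3 86 B3 83.
U+065E: 2-byte form → D9 9E.
U+B9305: 4-byte form → F2 B9 8C 85.
U+21DC: 3-byte form → E2 87 9C.
U+38BA: 3-byte form → E3 A2 BA.
Concatenated (16 bytes): F3 86 B3 83 D9 9E F2 B9 8C 85 E2 87 9C E3 A2 BA.

F3 86 B3 83 D9 9E F2 B9 8C 85 E2 87 9C E3 A2 BA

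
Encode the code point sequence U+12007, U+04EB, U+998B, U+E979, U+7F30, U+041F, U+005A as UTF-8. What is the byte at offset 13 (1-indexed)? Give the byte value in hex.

0xE7

1-indexed offset 13 is 0-indexed offset 12.
U+12007 → 4-byte form F0 92 80 87 at offsets 0–3.
U+04EB → 2-byte form D3 AB at offsets 4–5.
U+998B → 3-byte form E9 A6 8B at offsets 6–8.
U+E979 → 3-byte form EE A5 B9 at offsets 9–11.
U+7F30 → 3-byte form E7 BC B0 at offsets 12–14.
Offset 12 falls in char 5's range; it's byte 1 of E7 BC B0 = 0xE7.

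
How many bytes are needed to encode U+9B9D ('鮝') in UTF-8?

3

U+9B9D = 0x9B9D. UTF-8 uses 1 byte below 0x80, 2 below 0x800, 3 below 0x10000, 4 up to 0x10FFFF. 0x9B9D is in U+0800–U+FFFF → 3 bytes.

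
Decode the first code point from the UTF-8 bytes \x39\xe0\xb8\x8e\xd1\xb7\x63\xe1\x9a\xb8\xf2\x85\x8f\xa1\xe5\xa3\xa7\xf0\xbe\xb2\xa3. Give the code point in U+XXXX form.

Offset 0: leading byte 0x39 = 00111001 → 1-byte char #1 = 39.
Leading byte 0x39 = 00111001 matches 0xxxxxxx → 1-byte sequence.
Byte 1: 0x39 = 00111001, payload 0111001 (7 bits).
Concatenate: 0111001 = 0x39 (7 bits → U+0039).

U+0039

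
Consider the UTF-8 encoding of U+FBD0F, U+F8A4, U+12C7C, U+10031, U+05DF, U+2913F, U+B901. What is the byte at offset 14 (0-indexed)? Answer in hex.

0xB1

U+FBD0F → 4-byte form F3 BB B4 8F at offsets 0–3.
U+F8A4 → 3-byte form EF A2 A4 at offsets 4–6.
U+12C7C → 4-byte form F0 92 B1 BC at offsets 7–10.
U+10031 → 4-byte form F0 90 80 B1 at offsets 11–14.
Offset 14 falls in char 4's range; it's byte 4 of F0 90 80 B1 = 0xB1.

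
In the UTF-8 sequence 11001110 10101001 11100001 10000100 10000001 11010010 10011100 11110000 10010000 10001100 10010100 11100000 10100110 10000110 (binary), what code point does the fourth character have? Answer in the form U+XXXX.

Offset 0: leading byte 0xCE = 11001110 → 2-byte char #1 = CE A9.
Offset 2: leading byte 0xE1 = 11100001 → 3-byte char #2 = E1 84 81.
Offset 5: leading byte 0xD2 = 11010010 → 2-byte char #3 = D2 9C.
Offset 7: leading byte 0xF0 = 11110000 → 4-byte char #4 = F0 90 8C 94.
Leading byte 0xF0 = 11110000 matches 11110xxx → 4-byte sequence.
Byte 1: 0xF0 = 11110000, payload 000 (3 bits).
Byte 2: 0x90 = 10010000 (10xxxxxx ✓), payload 010000.
Byte 3: 0x8C = 10001100 (10xxxxxx ✓), payload 001100.
Byte 4: 0x94 = 10010100 (10xxxxxx ✓), payload 010100.
Concatenate: 000010000001100010100 = 0x10314 (21 bits → U+10314).

U+10314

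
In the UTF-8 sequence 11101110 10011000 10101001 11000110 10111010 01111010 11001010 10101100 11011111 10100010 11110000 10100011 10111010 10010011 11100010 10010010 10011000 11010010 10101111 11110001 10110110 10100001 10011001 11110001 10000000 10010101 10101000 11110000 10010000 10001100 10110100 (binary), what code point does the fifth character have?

Offset 0: leading byte 0xEE = 11101110 → 3-byte char #1 = EE 98 A9.
Offset 3: leading byte 0xC6 = 11000110 → 2-byte char #2 = C6 BA.
Offset 5: leading byte 0x7A = 01111010 → 1-byte char #3 = 7A.
Offset 6: leading byte 0xCA = 11001010 → 2-byte char #4 = CA AC.
Offset 8: leading byte 0xDF = 11011111 → 2-byte char #5 = DF A2.
Leading byte 0xDF = 11011111 matches 110xxxxx → 2-byte sequence.
Byte 1: 0xDF = 11011111, payload 11111 (5 bits).
Byte 2: 0xA2 = 10100010 (10xxxxxx ✓), payload 100010.
Concatenate: 11111100010 = 0x7E2 (11 bits → U+07E2).

U+07E2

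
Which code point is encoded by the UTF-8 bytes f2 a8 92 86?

U+A8486

Leading byte 0xF2 = 11110010 matches 11110xxx → 4-byte sequence.
Byte 1: 0xF2 = 11110010, payload 010 (3 bits).
Byte 2: 0xA8 = 10101000 (10xxxxxx ✓), payload 101000.
Byte 3: 0x92 = 10010010 (10xxxxxx ✓), payload 010010.
Byte 4: 0x86 = 10000110 (10xxxxxx ✓), payload 000110.
Concatenate: 010101000010010000110 = 0xA8486 (21 bits → U+A8486).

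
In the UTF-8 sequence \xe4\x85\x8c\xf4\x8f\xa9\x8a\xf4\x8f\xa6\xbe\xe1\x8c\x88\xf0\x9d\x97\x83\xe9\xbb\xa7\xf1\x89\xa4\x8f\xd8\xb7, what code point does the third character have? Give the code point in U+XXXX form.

Offset 0: leading byte 0xE4 = 11100100 → 3-byte char #1 = E4 85 8C.
Offset 3: leading byte 0xF4 = 11110100 → 4-byte char #2 = F4 8F A9 8A.
Offset 7: leading byte 0xF4 = 11110100 → 4-byte char #3 = F4 8F A6 BE.
Leading byte 0xF4 = 11110100 matches 11110xxx → 4-byte sequence.
Byte 1: 0xF4 = 11110100, payload 100 (3 bits).
Byte 2: 0x8F = 10001111 (10xxxxxx ✓), payload 001111.
Byte 3: 0xA6 = 10100110 (10xxxxxx ✓), payload 100110.
Byte 4: 0xBE = 10111110 (10xxxxxx ✓), payload 111110.
Concatenate: 100001111100110111110 = 0x10F9BE (21 bits → U+10F9BE).

U+10F9BE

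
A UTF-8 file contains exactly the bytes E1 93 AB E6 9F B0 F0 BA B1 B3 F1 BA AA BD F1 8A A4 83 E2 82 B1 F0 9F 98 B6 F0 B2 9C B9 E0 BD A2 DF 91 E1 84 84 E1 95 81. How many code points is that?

Byte at offset 0: 0xE1 = 11100001 → 3-byte char (#1). Advance 3.
Byte at offset 3: 0xE6 = 11100110 → 3-byte char (#2). Advance 3.
Byte at offset 6: 0xF0 = 11110000 → 4-byte char (#3). Advance 4.
Byte at offset 10: 0xF1 = 11110001 → 4-byte char (#4). Advance 4.
Byte at offset 14: 0xF1 = 11110001 → 4-byte char (#5). Advance 4.
Byte at offset 18: 0xE2 = 11100010 → 3-byte char (#6). Advance 3.
Byte at offset 21: 0xF0 = 11110000 → 4-byte char (#7). Advance 4.
Byte at offset 25: 0xF0 = 11110000 → 4-byte char (#8). Advance 4.
Byte at offset 29: 0xE0 = 11100000 → 3-byte char (#9). Advance 3.
Byte at offset 32: 0xDF = 11011111 → 2-byte char (#10). Advance 2.
Byte at offset 34: 0xE1 = 11100001 → 3-byte char (#11). Advance 3.
Byte at offset 37: 0xE1 = 11100001 → 3-byte char (#12). Advance 3.
Reached end at offset 40 after 12 code points.

12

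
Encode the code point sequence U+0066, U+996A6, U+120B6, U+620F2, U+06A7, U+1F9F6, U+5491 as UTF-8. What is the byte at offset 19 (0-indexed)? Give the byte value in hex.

0xE5

U+0066 → 1-byte form 66 at offsets 0–0.
U+996A6 → 4-byte form F2 99 9A A6 at offsets 1–4.
U+120B6 → 4-byte form F0 92 82 B6 at offsets 5–8.
U+620F2 → 4-byte form F1 A2 83 B2 at offsets 9–12.
U+06A7 → 2-byte form DA A7 at offsets 13–14.
U+1F9F6 → 4-byte form F0 9F A7 B6 at offsets 15–18.
U+5491 → 3-byte form E5 92 91 at offsets 19–21.
Offset 19 falls in char 7's range; it's byte 1 of E5 92 91 = 0xE5.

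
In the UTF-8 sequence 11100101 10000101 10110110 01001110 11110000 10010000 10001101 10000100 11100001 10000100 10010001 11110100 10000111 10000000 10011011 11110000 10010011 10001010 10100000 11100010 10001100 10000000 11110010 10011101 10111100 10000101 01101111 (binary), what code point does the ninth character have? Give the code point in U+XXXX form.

U+006F

Offset 0: leading byte 0xE5 = 11100101 → 3-byte char #1 = E5 85 B6.
Offset 3: leading byte 0x4E = 01001110 → 1-byte char #2 = 4E.
Offset 4: leading byte 0xF0 = 11110000 → 4-byte char #3 = F0 90 8D 84.
Offset 8: leading byte 0xE1 = 11100001 → 3-byte char #4 = E1 84 91.
Offset 11: leading byte 0xF4 = 11110100 → 4-byte char #5 = F4 87 80 9B.
Offset 15: leading byte 0xF0 = 11110000 → 4-byte char #6 = F0 93 8A A0.
Offset 19: leading byte 0xE2 = 11100010 → 3-byte char #7 = E2 8C 80.
Offset 22: leading byte 0xF2 = 11110010 → 4-byte char #8 = F2 9D BC 85.
Offset 26: leading byte 0x6F = 01101111 → 1-byte char #9 = 6F.
Leading byte 0x6F = 01101111 matches 0xxxxxxx → 1-byte sequence.
Byte 1: 0x6F = 01101111, payload 1101111 (7 bits).
Concatenate: 1101111 = 0x6F (7 bits → U+006F).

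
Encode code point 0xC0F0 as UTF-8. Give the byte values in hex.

U+C0F0 = 0xC0F0 = 49392 decimal. In range U+0800–U+FFFF → 3-byte form: 1110xxxx 10xxxxxx 10xxxxxx.
Binary (16 bits): 1100000011110000.
Split 4+6+6: 1100 | 000011 | 110000.
Byte 1: 11101100 = 0xEC.
Byte 2: 10000011 = 0x83.
Byte 3: 10110000 = 0xB0.

EC 83 B0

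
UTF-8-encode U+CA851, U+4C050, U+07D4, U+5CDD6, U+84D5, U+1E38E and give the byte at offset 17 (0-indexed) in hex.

U+CA851 → 4-byte form F3 8A A1 91 at offsets 0–3.
U+4C050 → 4-byte form F1 8C 81 90 at offsets 4–7.
U+07D4 → 2-byte form DF 94 at offsets 8–9.
U+5CDD6 → 4-byte form F1 9C B7 96 at offsets 10–13.
U+84D5 → 3-byte form E8 93 95 at offsets 14–16.
U+1E38E → 4-byte form F0 9E 8E 8E at offsets 17–20.
Offset 17 falls in char 6's range; it's byte 1 of F0 9E 8E 8E = 0xF0.

0xF0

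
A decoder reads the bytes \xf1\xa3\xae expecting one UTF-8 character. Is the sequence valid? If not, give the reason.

Leading byte 0xF1 = 11110001 → 4-byte form, but only 3 bytes are present.

invalid (sequence truncated)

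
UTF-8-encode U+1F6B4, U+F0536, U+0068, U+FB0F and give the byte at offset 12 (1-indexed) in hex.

1-indexed offset 12 is 0-indexed offset 11.
U+1F6B4 → 4-byte form F0 9F 9A B4 at offsets 0–3.
U+F0536 → 4-byte form F3 B0 94 B6 at offsets 4–7.
U+0068 → 1-byte form 68 at offsets 8–8.
U+FB0F → 3-byte form EF AC 8F at offsets 9–11.
Offset 11 falls in char 4's range; it's byte 3 of EF AC 8F = 0x8F.

0x8F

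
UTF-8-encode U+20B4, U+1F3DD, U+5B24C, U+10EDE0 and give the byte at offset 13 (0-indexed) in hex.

0xB7

U+20B4 → 3-byte form E2 82 B4 at offsets 0–2.
U+1F3DD → 4-byte form F0 9F 8F 9D at offsets 3–6.
U+5B24C → 4-byte form F1 9B 89 8C at offsets 7–10.
U+10EDE0 → 4-byte form F4 8E B7 A0 at offsets 11–14.
Offset 13 falls in char 4's range; it's byte 3 of F4 8E B7 A0 = 0xB7.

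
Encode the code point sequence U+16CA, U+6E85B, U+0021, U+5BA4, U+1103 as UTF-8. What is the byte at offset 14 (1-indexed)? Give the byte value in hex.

0x83

1-indexed offset 14 is 0-indexed offset 13.
U+16CA → 3-byte form E1 9B 8A at offsets 0–2.
U+6E85B → 4-byte form F1 AE A1 9B at offsets 3–6.
U+0021 → 1-byte form 21 at offsets 7–7.
U+5BA4 → 3-byte form E5 AE A4 at offsets 8–10.
U+1103 → 3-byte form E1 84 83 at offsets 11–13.
Offset 13 falls in char 5's range; it's byte 3 of E1 84 83 = 0x83.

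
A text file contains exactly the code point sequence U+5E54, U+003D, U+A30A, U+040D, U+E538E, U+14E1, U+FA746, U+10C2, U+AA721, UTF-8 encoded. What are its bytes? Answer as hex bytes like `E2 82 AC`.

E5 B9 94 3D EA 8C 8A D0 8D F3 A5 8E 8E E1 93 A1 F3 BA 9D 86 E1 83 82 F2 AA 9C A1

U+5E54: 3-byte form → E5 B9 94.
U+003D: 1-byte form → 3D.
U+A30A: 3-byte form → EA 8C 8A.
U+040D: 2-byte form → D0 8D.
U+E538E: 4-byte form → F3 A5 8E 8E.
U+14E1: 3-byte form → E1 93 A1.
U+FA746: 4-byte form → F3 BA 9D 86.
U+10C2: 3-byte form → E1 83 82.
U+AA721: 4-byte form → F2 AA 9C A1.
Concatenated (27 bytes): E5 B9 94 3D EA 8C 8A D0 8D F3 A5 8E 8E E1 93 A1 F3 BA 9D 86 E1 83 82 F2 AA 9C A1.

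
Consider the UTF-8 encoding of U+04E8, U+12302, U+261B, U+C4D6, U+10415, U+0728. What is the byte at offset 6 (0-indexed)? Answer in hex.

U+04E8 → 2-byte form D3 A8 at offsets 0–1.
U+12302 → 4-byte form F0 92 8C 82 at offsets 2–5.
U+261B → 3-byte form E2 98 9B at offsets 6–8.
Offset 6 falls in char 3's range; it's byte 1 of E2 98 9B = 0xE2.

0xE2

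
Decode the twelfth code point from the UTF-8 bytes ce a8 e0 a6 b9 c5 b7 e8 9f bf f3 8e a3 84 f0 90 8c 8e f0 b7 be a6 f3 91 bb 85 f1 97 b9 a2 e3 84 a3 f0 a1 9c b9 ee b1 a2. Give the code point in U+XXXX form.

U+EC62

Offset 0: leading byte 0xCE = 11001110 → 2-byte char #1 = CE A8.
Offset 2: leading byte 0xE0 = 11100000 → 3-byte char #2 = E0 A6 B9.
Offset 5: leading byte 0xC5 = 11000101 → 2-byte char #3 = C5 B7.
Offset 7: leading byte 0xE8 = 11101000 → 3-byte char #4 = E8 9F BF.
Offset 10: leading byte 0xF3 = 11110011 → 4-byte char #5 = F3 8E A3 84.
Offset 14: leading byte 0xF0 = 11110000 → 4-byte char #6 = F0 90 8C 8E.
Offset 18: leading byte 0xF0 = 11110000 → 4-byte char #7 = F0 B7 BE A6.
Offset 22: leading byte 0xF3 = 11110011 → 4-byte char #8 = F3 91 BB 85.
Offset 26: leading byte 0xF1 = 11110001 → 4-byte char #9 = F1 97 B9 A2.
Offset 30: leading byte 0xE3 = 11100011 → 3-byte char #10 = E3 84 A3.
Offset 33: leading byte 0xF0 = 11110000 → 4-byte char #11 = F0 A1 9C B9.
Offset 37: leading byte 0xEE = 11101110 → 3-byte char #12 = EE B1 A2.
Leading byte 0xEE = 11101110 matches 1110xxxx → 3-byte sequence.
Byte 1: 0xEE = 11101110, payload 1110 (4 bits).
Byte 2: 0xB1 = 10110001 (10xxxxxx ✓), payload 110001.
Byte 3: 0xA2 = 10100010 (10xxxxxx ✓), payload 100010.
Concatenate: 1110110001100010 = 0xEC62 (16 bits → U+EC62).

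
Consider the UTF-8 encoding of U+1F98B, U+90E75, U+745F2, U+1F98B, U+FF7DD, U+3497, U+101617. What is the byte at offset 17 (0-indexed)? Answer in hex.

0xBF

U+1F98B → 4-byte form F0 9F A6 8B at offsets 0–3.
U+90E75 → 4-byte form F2 90 B9 B5 at offsets 4–7.
U+745F2 → 4-byte form F1 B4 97 B2 at offsets 8–11.
U+1F98B → 4-byte form F0 9F A6 8B at offsets 12–15.
U+FF7DD → 4-byte form F3 BF 9F 9D at offsets 16–19.
Offset 17 falls in char 5's range; it's byte 2 of F3 BF 9F 9D = 0xBF.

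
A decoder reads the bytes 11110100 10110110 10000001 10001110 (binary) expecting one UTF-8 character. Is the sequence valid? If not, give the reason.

invalid (encodes a value above U+10FFFF)

Leading byte 0xF4 = 11110100 → 4-byte form.
Payload = 0x13604E, which exceeds U+10FFFF, the maximum Unicode code point. (Leading bytes F5–FF, or F4 followed by ≥ 0x90, are invalid.)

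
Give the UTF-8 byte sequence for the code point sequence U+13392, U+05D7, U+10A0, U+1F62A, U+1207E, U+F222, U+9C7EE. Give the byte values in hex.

U+13392: 4-byte form → F0 93 8E 92.
U+05D7: 2-byte form → D7 97.
U+10A0: 3-byte form → E1 82 A0.
U+1F62A: 4-byte form → F0 9F 98 AA.
U+1207E: 4-byte form → F0 92 81 BE.
U+F222: 3-byte form → EF 88 A2.
U+9C7EE: 4-byte form → F2 9C 9F AE.
Concatenated (24 bytes): F0 93 8E 92 D7 97 E1 82 A0 F0 9F 98 AA F0 92 81 BE EF 88 A2 F2 9C 9F AE.

F0 93 8E 92 D7 97 E1 82 A0 F0 9F 98 AA F0 92 81 BE EF 88 A2 F2 9C 9F AE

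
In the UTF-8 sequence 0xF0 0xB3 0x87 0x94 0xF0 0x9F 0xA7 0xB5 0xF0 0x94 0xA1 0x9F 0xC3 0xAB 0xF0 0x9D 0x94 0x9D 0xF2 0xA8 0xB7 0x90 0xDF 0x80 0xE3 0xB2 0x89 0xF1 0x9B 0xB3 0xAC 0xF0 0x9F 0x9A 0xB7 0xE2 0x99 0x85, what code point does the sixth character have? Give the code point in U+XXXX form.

Offset 0: leading byte 0xF0 = 11110000 → 4-byte char #1 = F0 B3 87 94.
Offset 4: leading byte 0xF0 = 11110000 → 4-byte char #2 = F0 9F A7 B5.
Offset 8: leading byte 0xF0 = 11110000 → 4-byte char #3 = F0 94 A1 9F.
Offset 12: leading byte 0xC3 = 11000011 → 2-byte char #4 = C3 AB.
Offset 14: leading byte 0xF0 = 11110000 → 4-byte char #5 = F0 9D 94 9D.
Offset 18: leading byte 0xF2 = 11110010 → 4-byte char #6 = F2 A8 B7 90.
Leading byte 0xF2 = 11110010 matches 11110xxx → 4-byte sequence.
Byte 1: 0xF2 = 11110010, payload 010 (3 bits).
Byte 2: 0xA8 = 10101000 (10xxxxxx ✓), payload 101000.
Byte 3: 0xB7 = 10110111 (10xxxxxx ✓), payload 110111.
Byte 4: 0x90 = 10010000 (10xxxxxx ✓), payload 010000.
Concatenate: 010101000110111010000 = 0xA8DD0 (21 bits → U+A8DD0).

U+A8DD0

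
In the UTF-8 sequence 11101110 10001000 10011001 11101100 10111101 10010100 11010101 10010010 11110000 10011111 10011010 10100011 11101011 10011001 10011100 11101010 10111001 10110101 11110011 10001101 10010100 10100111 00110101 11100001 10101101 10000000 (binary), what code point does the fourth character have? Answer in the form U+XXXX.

U+1F6A3

Offset 0: leading byte 0xEE = 11101110 → 3-byte char #1 = EE 88 99.
Offset 3: leading byte 0xEC = 11101100 → 3-byte char #2 = EC BD 94.
Offset 6: leading byte 0xD5 = 11010101 → 2-byte char #3 = D5 92.
Offset 8: leading byte 0xF0 = 11110000 → 4-byte char #4 = F0 9F 9A A3.
Leading byte 0xF0 = 11110000 matches 11110xxx → 4-byte sequence.
Byte 1: 0xF0 = 11110000, payload 000 (3 bits).
Byte 2: 0x9F = 10011111 (10xxxxxx ✓), payload 011111.
Byte 3: 0x9A = 10011010 (10xxxxxx ✓), payload 011010.
Byte 4: 0xA3 = 10100011 (10xxxxxx ✓), payload 100011.
Concatenate: 000011111011010100011 = 0x1F6A3 (21 bits → U+1F6A3).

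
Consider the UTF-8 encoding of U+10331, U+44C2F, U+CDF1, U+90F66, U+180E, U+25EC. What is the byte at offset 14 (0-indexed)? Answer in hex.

0xA6

U+10331 → 4-byte form F0 90 8C B1 at offsets 0–3.
U+44C2F → 4-byte form F1 84 B0 AF at offsets 4–7.
U+CDF1 → 3-byte form EC B7 B1 at offsets 8–10.
U+90F66 → 4-byte form F2 90 BD A6 at offsets 11–14.
Offset 14 falls in char 4's range; it's byte 4 of F2 90 BD A6 = 0xA6.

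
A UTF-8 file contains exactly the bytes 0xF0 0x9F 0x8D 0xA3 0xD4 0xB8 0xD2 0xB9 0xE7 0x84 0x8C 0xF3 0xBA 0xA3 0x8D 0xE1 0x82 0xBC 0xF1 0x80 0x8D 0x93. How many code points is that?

7

Byte at offset 0: 0xF0 = 11110000 → 4-byte char (#1). Advance 4.
Byte at offset 4: 0xD4 = 11010100 → 2-byte char (#2). Advance 2.
Byte at offset 6: 0xD2 = 11010010 → 2-byte char (#3). Advance 2.
Byte at offset 8: 0xE7 = 11100111 → 3-byte char (#4). Advance 3.
Byte at offset 11: 0xF3 = 11110011 → 4-byte char (#5). Advance 4.
Byte at offset 15: 0xE1 = 11100001 → 3-byte char (#6). Advance 3.
Byte at offset 18: 0xF1 = 11110001 → 4-byte char (#7). Advance 4.
Reached end at offset 22 after 7 code points.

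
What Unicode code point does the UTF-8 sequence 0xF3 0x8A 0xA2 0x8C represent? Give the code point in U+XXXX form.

U+CA88C

Leading byte 0xF3 = 11110011 matches 11110xxx → 4-byte sequence.
Byte 1: 0xF3 = 11110011, payload 011 (3 bits).
Byte 2: 0x8A = 10001010 (10xxxxxx ✓), payload 001010.
Byte 3: 0xA2 = 10100010 (10xxxxxx ✓), payload 100010.
Byte 4: 0x8C = 10001100 (10xxxxxx ✓), payload 001100.
Concatenate: 011001010100010001100 = 0xCA88C (21 bits → U+CA88C).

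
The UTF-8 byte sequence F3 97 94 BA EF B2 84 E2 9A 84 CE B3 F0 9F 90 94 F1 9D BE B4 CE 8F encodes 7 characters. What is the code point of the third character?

U+2684

Offset 0: leading byte 0xF3 = 11110011 → 4-byte char #1 = F3 97 94 BA.
Offset 4: leading byte 0xEF = 11101111 → 3-byte char #2 = EF B2 84.
Offset 7: leading byte 0xE2 = 11100010 → 3-byte char #3 = E2 9A 84.
Leading byte 0xE2 = 11100010 matches 1110xxxx → 3-byte sequence.
Byte 1: 0xE2 = 11100010, payload 0010 (4 bits).
Byte 2: 0x9A = 10011010 (10xxxxxx ✓), payload 011010.
Byte 3: 0x84 = 10000100 (10xxxxxx ✓), payload 000100.
Concatenate: 0010011010000100 = 0x2684 (16 bits → U+2684).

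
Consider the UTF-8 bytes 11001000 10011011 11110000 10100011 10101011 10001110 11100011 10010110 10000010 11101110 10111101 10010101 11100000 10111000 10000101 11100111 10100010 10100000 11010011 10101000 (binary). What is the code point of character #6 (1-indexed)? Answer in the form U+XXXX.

Offset 0: leading byte 0xC8 = 11001000 → 2-byte char #1 = C8 9B.
Offset 2: leading byte 0xF0 = 11110000 → 4-byte char #2 = F0 A3 AB 8E.
Offset 6: leading byte 0xE3 = 11100011 → 3-byte char #3 = E3 96 82.
Offset 9: leading byte 0xEE = 11101110 → 3-byte char #4 = EE BD 95.
Offset 12: leading byte 0xE0 = 11100000 → 3-byte char #5 = E0 B8 85.
Offset 15: leading byte 0xE7 = 11100111 → 3-byte char #6 = E7 A2 A0.
Leading byte 0xE7 = 11100111 matches 1110xxxx → 3-byte sequence.
Byte 1: 0xE7 = 11100111, payload 0111 (4 bits).
Byte 2: 0xA2 = 10100010 (10xxxxxx ✓), payload 100010.
Byte 3: 0xA0 = 10100000 (10xxxxxx ✓), payload 100000.
Concatenate: 0111100010100000 = 0x78A0 (16 bits → U+78A0).

U+78A0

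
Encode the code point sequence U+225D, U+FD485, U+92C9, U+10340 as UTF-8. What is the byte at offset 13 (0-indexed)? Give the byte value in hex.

U+225D → 3-byte form E2 89 9D at offsets 0–2.
U+FD485 → 4-byte form F3 BD 92 85 at offsets 3–6.
U+92C9 → 3-byte form E9 8B 89 at offsets 7–9.
U+10340 → 4-byte form F0 90 8D 80 at offsets 10–13.
Offset 13 falls in char 4's range; it's byte 4 of F0 90 8D 80 = 0x80.

0x80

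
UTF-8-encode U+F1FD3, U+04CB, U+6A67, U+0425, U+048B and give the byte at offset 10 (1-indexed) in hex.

1-indexed offset 10 is 0-indexed offset 9.
U+F1FD3 → 4-byte form F3 B1 BF 93 at offsets 0–3.
U+04CB → 2-byte form D3 8B at offsets 4–5.
U+6A67 → 3-byte form E6 A9 A7 at offsets 6–8.
U+0425 → 2-byte form D0 A5 at offsets 9–10.
Offset 9 falls in char 4's range; it's byte 1 of D0 A5 = 0xD0.

0xD0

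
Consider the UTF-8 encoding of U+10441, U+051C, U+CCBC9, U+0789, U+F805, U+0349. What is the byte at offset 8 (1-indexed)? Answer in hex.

0x8C

1-indexed offset 8 is 0-indexed offset 7.
U+10441 → 4-byte form F0 90 91 81 at offsets 0–3.
U+051C → 2-byte form D4 9C at offsets 4–5.
U+CCBC9 → 4-byte form F3 8C AF 89 at offsets 6–9.
Offset 7 falls in char 3's range; it's byte 2 of F3 8C AF 89 = 0x8C.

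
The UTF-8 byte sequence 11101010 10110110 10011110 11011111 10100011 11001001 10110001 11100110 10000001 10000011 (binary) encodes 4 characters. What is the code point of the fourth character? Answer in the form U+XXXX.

Offset 0: leading byte 0xEA = 11101010 → 3-byte char #1 = EA B6 9E.
Offset 3: leading byte 0xDF = 11011111 → 2-byte char #2 = DF A3.
Offset 5: leading byte 0xC9 = 11001001 → 2-byte char #3 = C9 B1.
Offset 7: leading byte 0xE6 = 11100110 → 3-byte char #4 = E6 81 83.
Leading byte 0xE6 = 11100110 matches 1110xxxx → 3-byte sequence.
Byte 1: 0xE6 = 11100110, payload 0110 (4 bits).
Byte 2: 0x81 = 10000001 (10xxxxxx ✓), payload 000001.
Byte 3: 0x83 = 10000011 (10xxxxxx ✓), payload 000011.
Concatenate: 0110000001000011 = 0x6043 (16 bits → U+6043).

U+6043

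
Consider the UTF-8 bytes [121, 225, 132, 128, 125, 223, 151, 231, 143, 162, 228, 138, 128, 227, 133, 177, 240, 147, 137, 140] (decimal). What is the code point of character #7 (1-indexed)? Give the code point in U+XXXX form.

U+3171

Offset 0: leading byte 0x79 = 01111001 → 1-byte char #1 = 79.
Offset 1: leading byte 0xE1 = 11100001 → 3-byte char #2 = E1 84 80.
Offset 4: leading byte 0x7D = 01111101 → 1-byte char #3 = 7D.
Offset 5: leading byte 0xDF = 11011111 → 2-byte char #4 = DF 97.
Offset 7: leading byte 0xE7 = 11100111 → 3-byte char #5 = E7 8F A2.
Offset 10: leading byte 0xE4 = 11100100 → 3-byte char #6 = E4 8A 80.
Offset 13: leading byte 0xE3 = 11100011 → 3-byte char #7 = E3 85 B1.
Leading byte 0xE3 = 11100011 matches 1110xxxx → 3-byte sequence.
Byte 1: 0xE3 = 11100011, payload 0011 (4 bits).
Byte 2: 0x85 = 10000101 (10xxxxxx ✓), payload 000101.
Byte 3: 0xB1 = 10110001 (10xxxxxx ✓), payload 110001.
Concatenate: 0011000101110001 = 0x3171 (16 bits → U+3171).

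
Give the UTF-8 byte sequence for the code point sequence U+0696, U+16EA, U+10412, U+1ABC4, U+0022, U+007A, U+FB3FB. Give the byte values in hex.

U+0696: 2-byte form → DA 96.
U+16EA: 3-byte form → E1 9B AA.
U+10412: 4-byte form → F0 90 90 92.
U+1ABC4: 4-byte form → F0 9A AF 84.
U+0022: 1-byte form → 22.
U+007A: 1-byte form → 7A.
U+FB3FB: 4-byte form → F3 BB 8F BB.
Concatenated (19 bytes): DA 96 E1 9B AA F0 90 90 92 F0 9A AF 84 22 7A F3 BB 8F BB.

DA 96 E1 9B AA F0 90 90 92 F0 9A AF 84 22 7A F3 BB 8F BB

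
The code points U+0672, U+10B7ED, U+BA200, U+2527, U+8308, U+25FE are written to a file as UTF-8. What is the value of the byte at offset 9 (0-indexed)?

U+0672 → 2-byte form D9 B2 at offsets 0–1.
U+10B7ED → 4-byte form F4 8B 9F AD at offsets 2–5.
U+BA200 → 4-byte form F2 BA 88 80 at offsets 6–9.
Offset 9 falls in char 3's range; it's byte 4 of F2 BA 88 80 = 0x80.

0x80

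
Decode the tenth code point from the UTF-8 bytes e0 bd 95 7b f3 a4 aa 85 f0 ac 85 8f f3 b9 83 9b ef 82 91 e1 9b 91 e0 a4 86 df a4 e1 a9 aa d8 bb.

U+1A6A

Offset 0: leading byte 0xE0 = 11100000 → 3-byte char #1 = E0 BD 95.
Offset 3: leading byte 0x7B = 01111011 → 1-byte char #2 = 7B.
Offset 4: leading byte 0xF3 = 11110011 → 4-byte char #3 = F3 A4 AA 85.
Offset 8: leading byte 0xF0 = 11110000 → 4-byte char #4 = F0 AC 85 8F.
Offset 12: leading byte 0xF3 = 11110011 → 4-byte char #5 = F3 B9 83 9B.
Offset 16: leading byte 0xEF = 11101111 → 3-byte char #6 = EF 82 91.
Offset 19: leading byte 0xE1 = 11100001 → 3-byte char #7 = E1 9B 91.
Offset 22: leading byte 0xE0 = 11100000 → 3-byte char #8 = E0 A4 86.
Offset 25: leading byte 0xDF = 11011111 → 2-byte char #9 = DF A4.
Offset 27: leading byte 0xE1 = 11100001 → 3-byte char #10 = E1 A9 AA.
Leading byte 0xE1 = 11100001 matches 1110xxxx → 3-byte sequence.
Byte 1: 0xE1 = 11100001, payload 0001 (4 bits).
Byte 2: 0xA9 = 10101001 (10xxxxxx ✓), payload 101001.
Byte 3: 0xAA = 10101010 (10xxxxxx ✓), payload 101010.
Concatenate: 0001101001101010 = 0x1A6A (16 bits → U+1A6A).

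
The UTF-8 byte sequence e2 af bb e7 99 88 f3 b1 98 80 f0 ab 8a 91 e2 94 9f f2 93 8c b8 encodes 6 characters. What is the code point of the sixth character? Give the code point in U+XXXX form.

Offset 0: leading byte 0xE2 = 11100010 → 3-byte char #1 = E2 AF BB.
Offset 3: leading byte 0xE7 = 11100111 → 3-byte char #2 = E7 99 88.
Offset 6: leading byte 0xF3 = 11110011 → 4-byte char #3 = F3 B1 98 80.
Offset 10: leading byte 0xF0 = 11110000 → 4-byte char #4 = F0 AB 8A 91.
Offset 14: leading byte 0xE2 = 11100010 → 3-byte char #5 = E2 94 9F.
Offset 17: leading byte 0xF2 = 11110010 → 4-byte char #6 = F2 93 8C B8.
Leading byte 0xF2 = 11110010 matches 11110xxx → 4-byte sequence.
Byte 1: 0xF2 = 11110010, payload 010 (3 bits).
Byte 2: 0x93 = 10010011 (10xxxxxx ✓), payload 010011.
Byte 3: 0x8C = 10001100 (10xxxxxx ✓), payload 001100.
Byte 4: 0xB8 = 10111000 (10xxxxxx ✓), payload 111000.
Concatenate: 010010011001100111000 = 0x93338 (21 bits → U+93338).

U+93338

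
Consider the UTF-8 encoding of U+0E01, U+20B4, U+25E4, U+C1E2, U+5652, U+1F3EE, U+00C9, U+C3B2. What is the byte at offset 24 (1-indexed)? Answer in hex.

0xB2

1-indexed offset 24 is 0-indexed offset 23.
U+0E01 → 3-byte form E0 B8 81 at offsets 0–2.
U+20B4 → 3-byte form E2 82 B4 at offsets 3–5.
U+25E4 → 3-byte form E2 97 A4 at offsets 6–8.
U+C1E2 → 3-byte form EC 87 A2 at offsets 9–11.
U+5652 → 3-byte form E5 99 92 at offsets 12–14.
U+1F3EE → 4-byte form F0 9F 8F AE at offsets 15–18.
U+00C9 → 2-byte form C3 89 at offsets 19–20.
U+C3B2 → 3-byte form EC 8E B2 at offsets 21–23.
Offset 23 falls in char 8's range; it's byte 3 of EC 8E B2 = 0xB2.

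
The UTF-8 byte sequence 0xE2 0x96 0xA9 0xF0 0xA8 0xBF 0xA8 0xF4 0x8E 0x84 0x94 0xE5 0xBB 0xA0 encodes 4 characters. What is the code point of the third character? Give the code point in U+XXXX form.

Offset 0: leading byte 0xE2 = 11100010 → 3-byte char #1 = E2 96 A9.
Offset 3: leading byte 0xF0 = 11110000 → 4-byte char #2 = F0 A8 BF A8.
Offset 7: leading byte 0xF4 = 11110100 → 4-byte char #3 = F4 8E 84 94.
Leading byte 0xF4 = 11110100 matches 11110xxx → 4-byte sequence.
Byte 1: 0xF4 = 11110100, payload 100 (3 bits).
Byte 2: 0x8E = 10001110 (10xxxxxx ✓), payload 001110.
Byte 3: 0x84 = 10000100 (10xxxxxx ✓), payload 000100.
Byte 4: 0x94 = 10010100 (10xxxxxx ✓), payload 010100.
Concatenate: 100001110000100010100 = 0x10E114 (21 bits → U+10E114).

U+10E114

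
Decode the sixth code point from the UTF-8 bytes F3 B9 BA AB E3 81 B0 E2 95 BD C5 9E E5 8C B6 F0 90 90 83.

U+10403

Offset 0: leading byte 0xF3 = 11110011 → 4-byte char #1 = F3 B9 BA AB.
Offset 4: leading byte 0xE3 = 11100011 → 3-byte char #2 = E3 81 B0.
Offset 7: leading byte 0xE2 = 11100010 → 3-byte char #3 = E2 95 BD.
Offset 10: leading byte 0xC5 = 11000101 → 2-byte char #4 = C5 9E.
Offset 12: leading byte 0xE5 = 11100101 → 3-byte char #5 = E5 8C B6.
Offset 15: leading byte 0xF0 = 11110000 → 4-byte char #6 = F0 90 90 83.
Leading byte 0xF0 = 11110000 matches 11110xxx → 4-byte sequence.
Byte 1: 0xF0 = 11110000, payload 000 (3 bits).
Byte 2: 0x90 = 10010000 (10xxxxxx ✓), payload 010000.
Byte 3: 0x90 = 10010000 (10xxxxxx ✓), payload 010000.
Byte 4: 0x83 = 10000011 (10xxxxxx ✓), payload 000011.
Concatenate: 000010000010000000011 = 0x10403 (21 bits → U+10403).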